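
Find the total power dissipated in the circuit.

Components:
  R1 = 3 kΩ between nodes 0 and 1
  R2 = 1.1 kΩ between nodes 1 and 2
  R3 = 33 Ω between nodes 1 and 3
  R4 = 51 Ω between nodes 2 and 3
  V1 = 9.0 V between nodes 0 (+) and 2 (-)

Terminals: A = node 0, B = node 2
Nodal analysis, taking node 2 as the 0 V reference.
Source V1 fixes V_0 = 9 V.
KCL at each unknown node (sum of currents leaving = 0; resistances in Ω):
  Node 1: (V_1 - 9)/3000 + (V_1 - 0)/1100 + (V_1 - V_3)/33 = 0
  Node 3: (V_3 - V_1)/33 + (V_3 - 0)/51 = 0
Collecting terms (coefficients in siemens):
  0.03155·V_1 - 0.0303·V_3 = 0.003
  0.04991·V_3 - 0.0303·V_1 = 0
Determinant D = (0.03155)(0.04991) - (-0.0303)(-0.0303) = 0.0006562
V_1 = [(0.003)(0.04991) - (-0.0303)(0)]/D = 0.2282 V
V_3 = [(0.03155)(0) - (0.003)(-0.0303)]/D = 0.1385 V
Power in each resistor, P = (ΔV)²/R:
  P_R1 = (9 - 0.2282)²/3000 = 0.02565 W
  P_R2 = (0.2282 - 0)²/1100 = 0.00004734 W
  P_R3 = (0.2282 - 0.1385)²/33 = 0.0002435 W
  P_R4 = (0 - 0.1385)²/51 = 0.0003763 W
P_total = P_R1 + P_R2 + P_R3 + P_R4 = 0.02632 W

Final answer: 0.02632 W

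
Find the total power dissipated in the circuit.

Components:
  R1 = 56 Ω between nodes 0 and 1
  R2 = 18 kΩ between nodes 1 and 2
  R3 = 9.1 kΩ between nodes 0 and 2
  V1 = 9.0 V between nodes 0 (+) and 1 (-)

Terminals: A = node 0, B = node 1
Nodal analysis, taking node 1 as the 0 V reference.
Source V1 fixes V_0 = 9 V.
KCL at each unknown node (sum of currents leaving = 0; resistances in Ω):
  Node 2: (V_2 - 0)/18000 + (V_2 - 9)/9100 = 0
Collecting terms: 0.0001654 × V_2 = 0.000989  =>  V_2 = 5.978 V
Power in each resistor, P = (ΔV)²/R:
  P_R1 = (9 - 0)²/56 = 1.446 W
  P_R2 = (0 - 5.978)²/18000 = 0.001985 W
  P_R3 = (9 - 5.978)²/9100 = 0.001004 W
P_total = P_R1 + P_R2 + P_R3 = 1.449 W

Final answer: 1.449 W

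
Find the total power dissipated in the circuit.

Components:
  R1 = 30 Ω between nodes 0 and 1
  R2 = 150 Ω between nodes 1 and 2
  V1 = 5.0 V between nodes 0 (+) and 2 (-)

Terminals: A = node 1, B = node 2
Nodal analysis, taking node 2 as the 0 V reference.
Source V1 fixes V_0 = 5 V.
KCL at each unknown node (sum of currents leaving = 0; resistances in Ω):
  Node 1: (V_1 - 5)/30 + (V_1 - 0)/150 = 0
Collecting terms: 0.04 × V_1 = 0.1667  =>  V_1 = 4.167 V
Power in each resistor, P = (ΔV)²/R:
  P_R1 = (5 - 4.167)²/30 = 0.02315 W
  P_R2 = (4.167 - 0)²/150 = 0.1157 W
P_total = P_R1 + P_R2 = 0.1389 W

Final answer: 0.1389 W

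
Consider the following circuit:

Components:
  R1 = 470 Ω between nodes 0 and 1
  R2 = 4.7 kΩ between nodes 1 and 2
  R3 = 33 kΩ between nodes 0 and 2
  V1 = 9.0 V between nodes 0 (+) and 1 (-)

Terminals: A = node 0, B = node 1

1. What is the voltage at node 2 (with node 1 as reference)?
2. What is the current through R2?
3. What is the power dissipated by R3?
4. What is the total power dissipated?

Nodal analysis, taking node 1 as the 0 V reference.
Source V1 fixes V_0 = 9 V.
KCL at each unknown node (sum of currents leaving = 0; resistances in Ω):
  Node 2: (V_2 - 0)/4700 + (V_2 - 9)/33000 = 0
Collecting terms: 0.0002431 × V_2 = 0.0002727  =>  V_2 = 1.122 V
Part 1:
  Read off the nodal solution: V_2 = 1.122 V
Part 2:
  I_R2 = (V_1 - V_2)/R2 = (0 - 1.122)/4700 = -0.0002387 A
  Magnitude: I_R2 = 0.0002387 A
Part 3:
  I_R3 = (V_0 - V_2)/R3 = (9 - 1.122)/33000 = 0.0002387 A
  P_R3 = I_R3² × R3 = (0.0002387)² × 33000 = 0.001881 W
Part 4:
  Power in each resistor, P = (ΔV)²/R:
    P_R1 = (9 - 0)²/470 = 0.1723 W
    P_R2 = (0 - 1.122)²/4700 = 0.0002679 W
    P_R3 = (9 - 1.122)²/33000 = 0.001881 W
  P_total = P_R1 + P_R2 + P_R3 = 0.1745 W

Final answers:
1. V_2 = 1.122 V
2. I_R2 = 0.0002387 A
3. P_R3 = 0.001881 W
4. P_total = 0.1745 W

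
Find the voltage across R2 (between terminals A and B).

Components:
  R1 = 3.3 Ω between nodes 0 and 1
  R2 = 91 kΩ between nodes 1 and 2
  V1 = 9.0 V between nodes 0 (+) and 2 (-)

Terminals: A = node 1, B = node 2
R1 and R2 are in series across V1 (node 0 → node 1 → node 2), and the output A–B is taken across R2, so this is a voltage divider.
Series current: I = V1/(R1 + R2) = 9/(3.3 + 91000) = 9/91000 = 0.0000989 A
V_R2 = I × R2 = V1 × R2/(R1 + R2) = 9 × 91000/91000 = 9 V

Final answer: 9 V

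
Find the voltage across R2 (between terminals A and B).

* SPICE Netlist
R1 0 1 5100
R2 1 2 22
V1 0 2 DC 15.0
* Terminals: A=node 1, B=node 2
R1 and R2 are in series across V1 (node 0 → node 1 → node 2), and the output A–B is taken across R2, so this is a voltage divider.
Series current: I = V1/(R1 + R2) = 15/(5100 + 22) = 15/5122 = 0.002929 A
V_R2 = I × R2 = V1 × R2/(R1 + R2) = 15 × 22/5122 = 0.06443 V

Final answer: 0.06443 V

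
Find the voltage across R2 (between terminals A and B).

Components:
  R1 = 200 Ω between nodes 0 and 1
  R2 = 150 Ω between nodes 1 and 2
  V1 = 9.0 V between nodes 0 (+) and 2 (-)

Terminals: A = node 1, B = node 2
R1 and R2 are in series across V1 (node 0 → node 1 → node 2), and the output A–B is taken across R2, so this is a voltage divider.
Series current: I = V1/(R1 + R2) = 9/(200 + 150) = 9/350 = 0.02571 A
V_R2 = I × R2 = V1 × R2/(R1 + R2) = 9 × 150/350 = 3.857 V

Final answer: 3.857 V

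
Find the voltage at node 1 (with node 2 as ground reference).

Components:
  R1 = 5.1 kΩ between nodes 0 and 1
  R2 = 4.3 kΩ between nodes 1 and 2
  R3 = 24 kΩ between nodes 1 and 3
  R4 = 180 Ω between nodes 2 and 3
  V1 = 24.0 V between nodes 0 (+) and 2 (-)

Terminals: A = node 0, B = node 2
Nodal analysis, taking node 2 as the 0 V reference.
Source V1 fixes V_0 = 24 V.
KCL at each unknown node (sum of currents leaving = 0; resistances in Ω):
  Node 1: (V_1 - 24)/5100 + (V_1 - 0)/4300 + (V_1 - V_3)/24000 = 0
  Node 3: (V_3 - V_1)/24000 + (V_3 - 0)/180 = 0
Collecting terms (coefficients in siemens):
  0.0004703·V_1 - 0.00004167·V_3 = 0.004706
  0.005597·V_3 - 0.00004167·V_1 = 0
Determinant D = (0.0004703)(0.005597) - (-0.00004167)(-0.00004167) = 0.000002631
V_1 = [(0.004706)(0.005597) - (-0.00004167)(0)]/D = 10.01 V
V_3 = [(0.0004703)(0) - (0.004706)(-0.00004167)]/D = 0.07454 V
The requested potential is V_1 = 10.01 V.

Final answer: V_1 = 10.01 V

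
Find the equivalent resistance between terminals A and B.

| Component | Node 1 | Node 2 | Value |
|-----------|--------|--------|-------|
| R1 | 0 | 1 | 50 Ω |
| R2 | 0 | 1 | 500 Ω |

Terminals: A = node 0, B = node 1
Reduce the network between node 0 (A) and node 1 (B) by series/parallel combination:
  Rp1 = R1 ‖ R2 (parallel, both between nodes 0 and 1) = 1/(1/50 + 1/500) = 45.45 Ω
R_eq = 45.45 Ω

Final answer: 45.45 Ω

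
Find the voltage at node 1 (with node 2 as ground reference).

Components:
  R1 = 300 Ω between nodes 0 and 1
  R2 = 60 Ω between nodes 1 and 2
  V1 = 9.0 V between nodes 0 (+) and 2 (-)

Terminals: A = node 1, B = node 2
Nodal analysis, taking node 2 as the 0 V reference.
Source V1 fixes V_0 = 9 V.
KCL at each unknown node (sum of currents leaving = 0; resistances in Ω):
  Node 1: (V_1 - 9)/300 + (V_1 - 0)/60 = 0
Collecting terms: 0.02 × V_1 = 0.03  =>  V_1 = 1.5 V
The requested potential is V_1 = 1.5 V.

Final answer: V_1 = 1.5 V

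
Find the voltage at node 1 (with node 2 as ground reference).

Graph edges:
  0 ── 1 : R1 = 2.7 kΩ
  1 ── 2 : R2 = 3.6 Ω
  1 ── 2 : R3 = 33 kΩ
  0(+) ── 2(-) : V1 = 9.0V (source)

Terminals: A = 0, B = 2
Nodal analysis, taking node 2 as the 0 V reference.
Source V1 fixes V_0 = 9 V.
KCL at each unknown node (sum of currents leaving = 0; resistances in Ω):
  Node 1: (V_1 - 9)/2700 + (V_1 - 0)/3.6 + (V_1 - 0)/33000 = 0
Collecting terms: 0.2782 × V_1 = 0.003333  =>  V_1 = 0.01198 V
The requested potential is V_1 = 0.01198 V.

Final answer: V_1 = 0.01198 V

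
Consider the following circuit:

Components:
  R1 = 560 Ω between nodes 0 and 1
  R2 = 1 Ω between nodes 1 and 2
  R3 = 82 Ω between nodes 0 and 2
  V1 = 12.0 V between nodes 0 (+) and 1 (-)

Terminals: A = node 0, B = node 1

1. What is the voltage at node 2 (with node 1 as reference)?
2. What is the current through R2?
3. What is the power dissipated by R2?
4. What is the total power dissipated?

Nodal analysis, taking node 1 as the 0 V reference.
Source V1 fixes V_0 = 12 V.
KCL at each unknown node (sum of currents leaving = 0; resistances in Ω):
  Node 2: (V_2 - 0)/1 + (V_2 - 12)/82 = 0
Collecting terms: 1.012 × V_2 = 0.1463  =>  V_2 = 0.1446 V
Part 1:
  Read off the nodal solution: V_2 = 0.1446 V
Part 2:
  I_R2 = (V_1 - V_2)/R2 = (0 - 0.1446)/1 = -0.1446 A
  Magnitude: I_R2 = 0.1446 A
Part 3:
  I_R2 = (V_1 - V_2)/R2 = (0 - 0.1446)/1 = -0.1446 A
  P_R2 = I_R2² × R2 = (-0.1446)² × 1 = 0.0209 W
Part 4:
  Power in each resistor, P = (ΔV)²/R:
    P_R1 = (12 - 0)²/560 = 0.2571 W
    P_R2 = (0 - 0.1446)²/1 = 0.0209 W
    P_R3 = (12 - 0.1446)²/82 = 1.714 W
  P_total = P_R1 + P_R2 + P_R3 = 1.992 W

Final answers:
1. V_2 = 0.1446 V
2. I_R2 = 0.1446 A
3. P_R2 = 0.0209 W
4. P_total = 1.992 W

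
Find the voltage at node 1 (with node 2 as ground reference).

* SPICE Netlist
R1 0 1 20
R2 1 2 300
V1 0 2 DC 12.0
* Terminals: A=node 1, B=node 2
Nodal analysis, taking node 2 as the 0 V reference.
Source V1 fixes V_0 = 12 V.
KCL at each unknown node (sum of currents leaving = 0; resistances in Ω):
  Node 1: (V_1 - 12)/20 + (V_1 - 0)/300 = 0
Collecting terms: 0.05333 × V_1 = 0.6  =>  V_1 = 11.25 V
The requested potential is V_1 = 11.25 V.

Final answer: V_1 = 11.25 V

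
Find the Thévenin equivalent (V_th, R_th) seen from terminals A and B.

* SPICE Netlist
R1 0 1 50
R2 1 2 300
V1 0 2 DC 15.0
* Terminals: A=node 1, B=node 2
Step 1 — V_th is the open-circuit voltage V_A - V_B (nothing connected across the terminals).
Nodal analysis, taking node 2 as the 0 V reference.
Source V1 fixes V_0 = 15 V.
KCL at each unknown node (sum of currents leaving = 0; resistances in Ω):
  Node 1: (V_1 - 15)/50 + (V_1 - 0)/300 = 0
Collecting terms: 0.02333 × V_1 = 0.3  =>  V_1 = 12.86 V
V_th = V_1 - V_2 = 12.86 - 0 = 12.86 V
Step 2 — R_th: zero the source — replace V1 by a short circuit (node 2 merges into node 0) — and find the resistance seen between A (node 1) and B (node 0).
Reduce the network between node 1 (A) and node 0 (B) by series/parallel combination:
  Rp1 = R1 ‖ R2 (parallel, both between nodes 0 and 1) = 1/(1/50 + 1/300) = 42.86 Ω
R_th = 42.86 Ω

Final answer: V_th = 12.86 V, R_th = 42.86 Ω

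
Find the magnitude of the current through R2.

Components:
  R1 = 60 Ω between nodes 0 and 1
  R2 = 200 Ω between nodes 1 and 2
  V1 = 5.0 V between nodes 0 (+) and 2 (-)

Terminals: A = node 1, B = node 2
Nodal analysis, taking node 2 as the 0 V reference.
Source V1 fixes V_0 = 5 V.
KCL at each unknown node (sum of currents leaving = 0; resistances in Ω):
  Node 1: (V_1 - 5)/60 + (V_1 - 0)/200 = 0
Collecting terms: 0.02167 × V_1 = 0.08333  =>  V_1 = 3.846 V
I_R2 = (V_1 - V_2)/R2 = (3.846 - 0)/200 = 0.01923 A
|I_R2| = 0.01923 A

Final answer: |I_R2| = 0.01923 A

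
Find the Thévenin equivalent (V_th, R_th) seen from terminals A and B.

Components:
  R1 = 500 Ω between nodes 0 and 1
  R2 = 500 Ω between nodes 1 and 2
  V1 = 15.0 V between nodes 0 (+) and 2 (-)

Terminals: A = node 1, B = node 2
Step 1 — V_th is the open-circuit voltage V_A - V_B (nothing connected across the terminals).
Nodal analysis, taking node 2 as the 0 V reference.
Source V1 fixes V_0 = 15 V.
KCL at each unknown node (sum of currents leaving = 0; resistances in Ω):
  Node 1: (V_1 - 15)/500 + (V_1 - 0)/500 = 0
Collecting terms: 0.004 × V_1 = 0.03  =>  V_1 = 7.5 V
V_th = V_1 - V_2 = 7.5 - 0 = 7.5 V
Step 2 — R_th: zero the source — replace V1 by a short circuit (node 2 merges into node 0) — and find the resistance seen between A (node 1) and B (node 0).
Reduce the network between node 1 (A) and node 0 (B) by series/parallel combination:
  Rp1 = R1 ‖ R2 (parallel, both between nodes 0 and 1) = 1/(1/500 + 1/500) = 250 Ω
R_th = 250 Ω

Final answer: V_th = 7.5 V, R_th = 250 Ω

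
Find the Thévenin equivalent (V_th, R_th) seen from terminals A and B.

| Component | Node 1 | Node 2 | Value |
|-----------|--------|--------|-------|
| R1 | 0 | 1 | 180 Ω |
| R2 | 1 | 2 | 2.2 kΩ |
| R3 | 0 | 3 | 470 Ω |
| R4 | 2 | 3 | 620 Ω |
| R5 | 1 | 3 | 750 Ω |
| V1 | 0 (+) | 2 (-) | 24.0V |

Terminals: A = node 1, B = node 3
Step 1 — V_th is the open-circuit voltage V_A - V_B (nothing connected across the terminals).
Nodal analysis, taking node 2 as the 0 V reference.
Source V1 fixes V_0 = 24 V.
KCL at each unknown node (sum of currents leaving = 0; resistances in Ω):
  Node 1: (V_1 - 24)/180 + (V_1 - 0)/2200 + (V_1 - V_3)/750 = 0
  Node 3: (V_3 - 24)/470 + (V_3 - 0)/620 + (V_3 - V_1)/750 = 0
Collecting terms (coefficients in siemens):
  0.007343·V_1 - 0.001333·V_3 = 0.1333
  0.005074·V_3 - 0.001333·V_1 = 0.05106
Determinant D = (0.007343)(0.005074) - (-0.001333)(-0.001333) = 0.00003548
V_1 = [(0.1333)(0.005074) - (-0.001333)(0.05106)]/D = 20.99 V
V_3 = [(0.007343)(0.05106) - (0.1333)(-0.001333)]/D = 15.58 V
V_th = V_1 - V_3 = 20.99 - 15.58 = 5.407 V
Step 2 — R_th: zero the source — replace V1 by a short circuit (node 2 merges into node 0) — and find the resistance seen between A (node 1) and B (node 3).
Reduce the network between node 1 (A) and node 3 (B) by series/parallel combination:
  Rp1 = R1 ‖ R2 (parallel, both between nodes 0 and 1) = 1/(1/180 + 1/2200) = 166.4 Ω
  Rp2 = R3 ‖ R4 (parallel, both between nodes 0 and 3) = 1/(1/470 + 1/620) = 267.3 Ω
  Rs1 = Rp1 + Rp2 (series, joined only at node 0) = 166.4 + 267.3 = 433.7 Ω
  Rp3 = R5 ‖ Rs1 (parallel, both between nodes 1 and 3) = 1/(1/750 + 1/433.7) = 274.8 Ω
R_th = 274.8 Ω

Final answer: V_th = 5.407 V, R_th = 274.8 Ω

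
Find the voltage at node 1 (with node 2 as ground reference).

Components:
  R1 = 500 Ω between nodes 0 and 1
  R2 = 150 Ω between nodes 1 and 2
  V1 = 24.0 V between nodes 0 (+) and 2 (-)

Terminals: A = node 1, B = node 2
Nodal analysis, taking node 2 as the 0 V reference.
Source V1 fixes V_0 = 24 V.
KCL at each unknown node (sum of currents leaving = 0; resistances in Ω):
  Node 1: (V_1 - 24)/500 + (V_1 - 0)/150 = 0
Collecting terms: 0.008667 × V_1 = 0.048  =>  V_1 = 5.538 V
The requested potential is V_1 = 5.538 V.

Final answer: V_1 = 5.538 V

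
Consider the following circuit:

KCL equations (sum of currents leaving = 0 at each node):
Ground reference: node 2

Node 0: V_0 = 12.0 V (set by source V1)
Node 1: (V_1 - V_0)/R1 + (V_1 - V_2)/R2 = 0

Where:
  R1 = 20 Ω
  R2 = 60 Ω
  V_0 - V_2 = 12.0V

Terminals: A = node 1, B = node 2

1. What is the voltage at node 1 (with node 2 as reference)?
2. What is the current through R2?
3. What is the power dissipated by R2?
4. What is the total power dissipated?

Nodal analysis, taking node 2 as the 0 V reference.
Source V1 fixes V_0 = 12 V.
KCL at each unknown node (sum of currents leaving = 0; resistances in Ω):
  Node 1: (V_1 - 12)/20 + (V_1 - 0)/60 = 0
Collecting terms: 0.06667 × V_1 = 0.6  =>  V_1 = 9 V
Part 1:
  Read off the nodal solution: V_1 = 9 V
Part 2:
  I_R2 = (V_1 - V_2)/R2 = (9 - 0)/60 = 0.15 A
  Magnitude: I_R2 = 0.15 A
Part 3:
  I_R2 = (V_1 - V_2)/R2 = (9 - 0)/60 = 0.15 A
  P_R2 = I_R2² × R2 = (0.15)² × 60 = 1.35 W
Part 4:
  Power in each resistor, P = (ΔV)²/R:
    P_R1 = (12 - 9)²/20 = 0.45 W
    P_R2 = (9 - 0)²/60 = 1.35 W
  P_total = P_R1 + P_R2 = 1.8 W

Final answers:
1. V_1 = 9 V
2. I_R2 = 0.15 A
3. P_R2 = 1.35 W
4. P_total = 1.8 W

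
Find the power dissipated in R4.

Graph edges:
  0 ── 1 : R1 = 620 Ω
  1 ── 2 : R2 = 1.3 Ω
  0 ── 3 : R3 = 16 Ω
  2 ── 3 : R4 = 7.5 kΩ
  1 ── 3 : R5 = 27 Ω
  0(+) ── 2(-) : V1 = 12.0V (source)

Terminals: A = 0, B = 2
Nodal analysis, taking node 2 as the 0 V reference.
Source V1 fixes V_0 = 12 V.
KCL at each unknown node (sum of currents leaving = 0; resistances in Ω):
  Node 1: (V_1 - 12)/620 + (V_1 - 0)/1.3 + (V_1 - V_3)/27 = 0
  Node 3: (V_3 - 12)/16 + (V_3 - 0)/7500 + (V_3 - V_1)/27 = 0
Collecting terms (coefficients in siemens):
  0.8079·V_1 - 0.03704·V_3 = 0.01935
  0.09967·V_3 - 0.03704·V_1 = 0.75
Determinant D = (0.8079)(0.09967) - (-0.03704)(-0.03704) = 0.07915
V_1 = [(0.01935)(0.09967) - (-0.03704)(0.75)]/D = 0.3753 V
V_3 = [(0.8079)(0.75) - (0.01935)(-0.03704)]/D = 7.664 V
I_R4 = (V_2 - V_3)/R4 = (0 - 7.664)/7500 = -0.001022 A
P_R4 = I_R4² × R4 = (-0.001022)² × 7500 = 0.007832 W

Final answer: 0.007832 W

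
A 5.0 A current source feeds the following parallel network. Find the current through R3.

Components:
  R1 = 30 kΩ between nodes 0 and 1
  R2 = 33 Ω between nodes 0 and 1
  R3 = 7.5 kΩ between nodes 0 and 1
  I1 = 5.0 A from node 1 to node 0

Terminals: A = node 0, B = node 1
All resistors sit directly between nodes 0 and 1, so they are in parallel and share one voltage V; the full source current 5 A splits among them.
1/R_par = 1/30000 + 1/33 + 1/7500 = 0.03047 S  =>  R_par = 32.82 Ω
V = I × R_par = 5 × 32.82 = 164.1 V
I_R3 = V/R3 = 164.1/7500 = 0.02188 A

Final answer: 0.02188 A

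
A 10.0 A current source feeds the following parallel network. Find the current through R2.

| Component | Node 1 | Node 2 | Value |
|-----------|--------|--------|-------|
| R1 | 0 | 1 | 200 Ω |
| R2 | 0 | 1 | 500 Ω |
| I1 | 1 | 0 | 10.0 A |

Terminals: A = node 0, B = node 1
All resistors sit directly between nodes 0 and 1, so they are in parallel and share one voltage V; the full source current 10 A splits among them.
1/R_par = 1/200 + 1/500 = 0.007 S  =>  R_par = 142.9 Ω
V = I × R_par = 10 × 142.9 = 1429 V
I_R2 = V/R2 = 1429/500 = 2.857 A

Final answer: 2.857 A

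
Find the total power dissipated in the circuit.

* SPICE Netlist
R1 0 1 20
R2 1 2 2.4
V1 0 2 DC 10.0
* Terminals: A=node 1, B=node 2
Nodal analysis, taking node 2 as the 0 V reference.
Source V1 fixes V_0 = 10 V.
KCL at each unknown node (sum of currents leaving = 0; resistances in Ω):
  Node 1: (V_1 - 10)/20 + (V_1 - 0)/2.4 = 0
Collecting terms: 0.4667 × V_1 = 0.5  =>  V_1 = 1.071 V
Power in each resistor, P = (ΔV)²/R:
  P_R1 = (10 - 1.071)²/20 = 3.986 W
  P_R2 = (1.071 - 0)²/2.4 = 0.4783 W
P_total = P_R1 + P_R2 = 4.464 W

Final answer: 4.464 W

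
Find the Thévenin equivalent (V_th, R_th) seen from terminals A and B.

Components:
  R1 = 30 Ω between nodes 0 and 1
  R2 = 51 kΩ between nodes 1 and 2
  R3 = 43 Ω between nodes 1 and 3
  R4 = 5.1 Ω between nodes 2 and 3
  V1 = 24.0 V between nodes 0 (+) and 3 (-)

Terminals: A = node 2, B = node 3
Step 1 — V_th is the open-circuit voltage V_A - V_B (nothing connected across the terminals).
Nodal analysis, taking node 3 as the 0 V reference.
Source V1 fixes V_0 = 24 V.
KCL at each unknown node (sum of currents leaving = 0; resistances in Ω):
  Node 1: (V_1 - 24)/30 + (V_1 - V_2)/51000 + (V_1 - 0)/43 = 0
  Node 2: (V_2 - V_1)/51000 + (V_2 - 0)/5.1 = 0
Collecting terms (coefficients in siemens):
  0.05661·V_1 - 0.00001961·V_2 = 0.8
  0.1961·V_2 - 0.00001961·V_1 = 0
Determinant D = (0.05661)(0.1961) - (-0.00001961)(-0.00001961) = 0.0111
V_1 = [(0.8)(0.1961) - (-0.00001961)(0)]/D = 14.13 V
V_2 = [(0.05661)(0) - (0.8)(-0.00001961)]/D = 0.001413 V
V_th = V_2 - V_3 = 0.001413 - 0 = 0.001413 V
Step 2 — R_th: zero the source — replace V1 by a short circuit (node 3 merges into node 0) — and find the resistance seen between A (node 2) and B (node 0).
Reduce the network between node 2 (A) and node 0 (B) by series/parallel combination:
  Rp1 = R1 ‖ R3 (parallel, both between nodes 0 and 1) = 1/(1/30 + 1/43) = 17.67 Ω
  Rs1 = R2 + Rp1 (series, joined only at node 1) = 51000 + 17.67 = 51020 Ω
  Rp2 = R4 ‖ Rs1 (parallel, both between nodes 0 and 2) = 1/(1/5.1 + 1/51020) = 5.099 Ω
R_th = 5.099 Ω

Final answer: V_th = 0.001413 V, R_th = 5.099 Ω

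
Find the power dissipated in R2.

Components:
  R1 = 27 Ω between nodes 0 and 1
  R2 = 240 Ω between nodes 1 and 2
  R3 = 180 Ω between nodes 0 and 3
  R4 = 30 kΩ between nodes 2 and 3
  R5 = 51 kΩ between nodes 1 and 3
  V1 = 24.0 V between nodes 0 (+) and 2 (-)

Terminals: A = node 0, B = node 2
Nodal analysis, taking node 2 as the 0 V reference.
Source V1 fixes V_0 = 24 V.
KCL at each unknown node (sum of currents leaving = 0; resistances in Ω):
  Node 1: (V_1 - 24)/27 + (V_1 - 0)/240 + (V_1 - V_3)/51000 = 0
  Node 3: (V_3 - 24)/180 + (V_3 - 0)/30000 + (V_3 - V_1)/51000 = 0
Collecting terms (coefficients in siemens):
  0.04122·V_1 - 0.00001961·V_3 = 0.8889
  0.005608·V_3 - 0.00001961·V_1 = 0.1333
Determinant D = (0.04122)(0.005608) - (-0.00001961)(-0.00001961) = 0.0002312
V_1 = [(0.8889)(0.005608) - (-0.00001961)(0.1333)]/D = 21.57 V
V_3 = [(0.04122)(0.1333) - (0.8889)(-0.00001961)]/D = 23.85 V
I_R2 = (V_1 - V_2)/R2 = (21.57 - 0)/240 = 0.08989 A
P_R2 = I_R2² × R2 = (0.08989)² × 240 = 1.939 W

Final answer: 1.939 W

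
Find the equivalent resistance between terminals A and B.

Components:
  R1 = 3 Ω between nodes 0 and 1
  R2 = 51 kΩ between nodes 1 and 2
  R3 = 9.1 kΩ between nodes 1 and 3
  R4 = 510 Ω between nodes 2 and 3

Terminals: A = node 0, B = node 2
Reduce the network between node 0 (A) and node 2 (B) by series/parallel combination:
  Rs1 = R3 + R4 (series, joined only at node 3) = 9100 + 510 = 9610 Ω
  Rp1 = R2 ‖ Rs1 (parallel, both between nodes 1 and 2) = 1/(1/51000 + 1/9610) = 8086 Ω
  Rs2 = R1 + Rp1 (series, joined only at node 1) = 3 + 8086 = 8089 Ω
R_eq = 8.089 kΩ

Final answer: 8.089 kΩ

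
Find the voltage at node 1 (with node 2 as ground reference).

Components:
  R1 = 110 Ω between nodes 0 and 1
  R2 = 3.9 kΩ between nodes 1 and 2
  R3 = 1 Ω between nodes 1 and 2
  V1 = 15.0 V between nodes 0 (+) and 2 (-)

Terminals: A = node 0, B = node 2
Nodal analysis, taking node 2 as the 0 V reference.
Source V1 fixes V_0 = 15 V.
KCL at each unknown node (sum of currents leaving = 0; resistances in Ω):
  Node 1: (V_1 - 15)/110 + (V_1 - 0)/3900 + (V_1 - 0)/1 = 0
Collecting terms: 1.009 × V_1 = 0.1364  =>  V_1 = 0.1351 V
The requested potential is V_1 = 0.1351 V.

Final answer: V_1 = 0.1351 V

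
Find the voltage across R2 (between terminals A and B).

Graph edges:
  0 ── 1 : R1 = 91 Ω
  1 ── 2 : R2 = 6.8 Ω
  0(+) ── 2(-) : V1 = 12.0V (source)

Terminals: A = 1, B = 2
R1 and R2 are in series across V1 (node 0 → node 1 → node 2), and the output A–B is taken across R2, so this is a voltage divider.
Series current: I = V1/(R1 + R2) = 12/(91 + 6.8) = 12/97.8 = 0.1227 A
V_R2 = I × R2 = V1 × R2/(R1 + R2) = 12 × 6.8/97.8 = 0.8344 V

Final answer: 0.8344 V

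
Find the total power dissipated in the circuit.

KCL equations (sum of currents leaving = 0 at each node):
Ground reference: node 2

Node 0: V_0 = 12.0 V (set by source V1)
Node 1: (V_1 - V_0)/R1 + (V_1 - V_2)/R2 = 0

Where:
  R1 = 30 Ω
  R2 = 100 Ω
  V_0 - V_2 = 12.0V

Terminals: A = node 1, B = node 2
Nodal analysis, taking node 2 as the 0 V reference.
Source V1 fixes V_0 = 12 V.
KCL at each unknown node (sum of currents leaving = 0; resistances in Ω):
  Node 1: (V_1 - 12)/30 + (V_1 - 0)/100 = 0
Collecting terms: 0.04333 × V_1 = 0.4  =>  V_1 = 9.231 V
Power in each resistor, P = (ΔV)²/R:
  P_R1 = (12 - 9.231)²/30 = 0.2556 W
  P_R2 = (9.231 - 0)²/100 = 0.8521 W
P_total = P_R1 + P_R2 = 1.108 W

Final answer: 1.108 W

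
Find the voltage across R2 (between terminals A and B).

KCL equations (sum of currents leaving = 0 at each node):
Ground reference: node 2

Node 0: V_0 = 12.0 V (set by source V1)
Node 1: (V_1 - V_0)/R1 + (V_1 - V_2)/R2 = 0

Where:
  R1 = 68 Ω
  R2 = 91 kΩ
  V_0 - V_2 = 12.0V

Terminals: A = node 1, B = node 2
R1 and R2 are in series across V1 (node 0 → node 1 → node 2), and the output A–B is taken across R2, so this is a voltage divider.
Series current: I = V1/(R1 + R2) = 12/(68 + 91000) = 12/91070 = 0.0001318 A
V_R2 = I × R2 = V1 × R2/(R1 + R2) = 12 × 91000/91070 = 11.99 V

Final answer: 11.99 V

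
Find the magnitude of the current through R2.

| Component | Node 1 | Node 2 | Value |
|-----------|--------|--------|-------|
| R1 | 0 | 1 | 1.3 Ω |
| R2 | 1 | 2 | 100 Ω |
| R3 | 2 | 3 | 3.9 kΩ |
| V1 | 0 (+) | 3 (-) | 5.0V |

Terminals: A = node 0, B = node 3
Nodal analysis, taking node 3 as the 0 V reference.
Source V1 fixes V_0 = 5 V.
KCL at each unknown node (sum of currents leaving = 0; resistances in Ω):
  Node 1: (V_1 - 5)/1.3 + (V_1 - V_2)/100 = 0
  Node 2: (V_2 - V_1)/100 + (V_2 - 0)/3900 = 0
Collecting terms (coefficients in siemens):
  0.7792·V_1 - 0.01·V_2 = 3.846
  0.01026·V_2 - 0.01·V_1 = 0
Determinant D = (0.7792)(0.01026) - (-0.01)(-0.01) = 0.007892
V_1 = [(3.846)(0.01026) - (-0.01)(0)]/D = 4.998 V
V_2 = [(0.7792)(0) - (3.846)(-0.01)]/D = 4.873 V
I_R2 = (V_1 - V_2)/R2 = (4.998 - 4.873)/100 = 0.00125 A
|I_R2| = 0.00125 A

Final answer: |I_R2| = 0.00125 A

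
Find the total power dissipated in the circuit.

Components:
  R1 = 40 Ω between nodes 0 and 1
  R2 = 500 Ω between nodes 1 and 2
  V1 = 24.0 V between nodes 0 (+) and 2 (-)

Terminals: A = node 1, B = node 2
Nodal analysis, taking node 2 as the 0 V reference.
Source V1 fixes V_0 = 24 V.
KCL at each unknown node (sum of currents leaving = 0; resistances in Ω):
  Node 1: (V_1 - 24)/40 + (V_1 - 0)/500 = 0
Collecting terms: 0.027 × V_1 = 0.6  =>  V_1 = 22.22 V
Power in each resistor, P = (ΔV)²/R:
  P_R1 = (24 - 22.22)²/40 = 0.07901 W
  P_R2 = (22.22 - 0)²/500 = 0.9877 W
P_total = P_R1 + P_R2 = 1.067 W

Final answer: 1.067 W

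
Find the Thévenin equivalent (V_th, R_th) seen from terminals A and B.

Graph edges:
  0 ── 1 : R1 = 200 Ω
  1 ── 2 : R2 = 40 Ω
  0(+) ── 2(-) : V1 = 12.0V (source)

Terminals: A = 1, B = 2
Step 1 — V_th is the open-circuit voltage V_A - V_B (nothing connected across the terminals).
Nodal analysis, taking node 2 as the 0 V reference.
Source V1 fixes V_0 = 12 V.
KCL at each unknown node (sum of currents leaving = 0; resistances in Ω):
  Node 1: (V_1 - 12)/200 + (V_1 - 0)/40 = 0
Collecting terms: 0.03 × V_1 = 0.06  =>  V_1 = 2 V
V_th = V_1 - V_2 = 2 - 0 = 2 V
Step 2 — R_th: zero the source — replace V1 by a short circuit (node 2 merges into node 0) — and find the resistance seen between A (node 1) and B (node 0).
Reduce the network between node 1 (A) and node 0 (B) by series/parallel combination:
  Rp1 = R1 ‖ R2 (parallel, both between nodes 0 and 1) = 1/(1/200 + 1/40) = 33.33 Ω
R_th = 33.33 Ω

Final answer: V_th = 2 V, R_th = 33.33 Ω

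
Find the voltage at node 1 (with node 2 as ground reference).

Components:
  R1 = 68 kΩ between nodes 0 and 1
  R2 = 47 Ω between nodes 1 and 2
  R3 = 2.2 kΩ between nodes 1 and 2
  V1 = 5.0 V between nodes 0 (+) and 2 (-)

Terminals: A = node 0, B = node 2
Nodal analysis, taking node 2 as the 0 V reference.
Source V1 fixes V_0 = 5 V.
KCL at each unknown node (sum of currents leaving = 0; resistances in Ω):
  Node 1: (V_1 - 5)/68000 + (V_1 - 0)/47 + (V_1 - 0)/2200 = 0
Collecting terms: 0.02175 × V_1 = 0.00007353  =>  V_1 = 0.003381 V
The requested potential is V_1 = 0.003381 V.

Final answer: V_1 = 0.003381 V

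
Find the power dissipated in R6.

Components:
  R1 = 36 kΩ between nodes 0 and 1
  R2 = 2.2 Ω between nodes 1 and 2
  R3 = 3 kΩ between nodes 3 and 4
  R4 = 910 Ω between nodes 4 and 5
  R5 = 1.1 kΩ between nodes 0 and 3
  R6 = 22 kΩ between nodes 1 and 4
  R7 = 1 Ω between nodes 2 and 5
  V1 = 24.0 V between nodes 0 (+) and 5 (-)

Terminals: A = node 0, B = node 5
Nodal analysis, taking node 5 as the 0 V reference.
Source V1 fixes V_0 = 24 V.
KCL at each unknown node (sum of currents leaving = 0; resistances in Ω):
  Node 1: (V_1 - 24)/36000 + (V_1 - V_2)/2.2 + (V_1 - V_4)/22000 = 0
  Node 2: (V_2 - V_1)/2.2 + (V_2 - 0)/1 = 0
  Node 3: (V_3 - V_4)/3000 + (V_3 - 24)/1100 = 0
  Node 4: (V_4 - V_3)/3000 + (V_4 - 0)/910 + (V_4 - V_1)/22000 = 0
Collecting terms (coefficients in siemens):
  0.4546·V_1 - 0.4545·V_2 - 0.00004545·V_4 = 0.0006667
  1.455·V_2 - 0.4545·V_1 = 0
  0.001242·V_3 - 0.0003333·V_4 = 0.02182
  0.001478·V_4 - 0.00004545·V_1 - 0.0003333·V_3 = 0
Solving these 4 simultaneous equations (Gaussian elimination) gives:
  V_1 = 0.002746 V, V_2 = 0.0008581 V, V_3 = 18.69 V, V_4 = 4.217 V
I_R6 = (V_1 - V_4)/R6 = (0.002746 - 4.217)/22000 = -0.0001915 A
P_R6 = I_R6² × R6 = (-0.0001915)² × 22000 = 0.0008071 W

Final answer: 0.0008071 W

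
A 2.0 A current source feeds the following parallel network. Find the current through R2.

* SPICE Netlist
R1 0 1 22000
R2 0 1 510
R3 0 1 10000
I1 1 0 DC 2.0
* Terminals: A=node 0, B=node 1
All resistors sit directly between nodes 0 and 1, so they are in parallel and share one voltage V; the full source current 2 A splits among them.
1/R_par = 1/22000 + 1/510 + 1/10000 = 0.002106 S  =>  R_par = 474.8 Ω
V = I × R_par = 2 × 474.8 = 949.6 V
I_R2 = V/R2 = 949.6/510 = 1.862 A

Final answer: 1.862 A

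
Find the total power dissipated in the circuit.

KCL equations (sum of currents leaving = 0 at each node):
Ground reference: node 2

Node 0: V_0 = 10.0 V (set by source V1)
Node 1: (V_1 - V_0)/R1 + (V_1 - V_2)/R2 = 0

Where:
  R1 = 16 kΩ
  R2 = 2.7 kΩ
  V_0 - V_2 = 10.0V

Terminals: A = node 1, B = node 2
Nodal analysis, taking node 2 as the 0 V reference.
Source V1 fixes V_0 = 10 V.
KCL at each unknown node (sum of currents leaving = 0; resistances in Ω):
  Node 1: (V_1 - 10)/16000 + (V_1 - 0)/2700 = 0
Collecting terms: 0.0004329 × V_1 = 0.000625  =>  V_1 = 1.444 V
Power in each resistor, P = (ΔV)²/R:
  P_R1 = (10 - 1.444)²/16000 = 0.004575 W
  P_R2 = (1.444 - 0)²/2700 = 0.0007721 W
P_total = P_R1 + P_R2 = 0.005348 W

Final answer: 0.005348 W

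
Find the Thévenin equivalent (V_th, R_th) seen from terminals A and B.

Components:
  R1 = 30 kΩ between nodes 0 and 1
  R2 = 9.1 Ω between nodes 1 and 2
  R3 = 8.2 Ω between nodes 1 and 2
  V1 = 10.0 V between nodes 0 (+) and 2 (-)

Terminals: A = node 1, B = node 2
Step 1 — V_th is the open-circuit voltage V_A - V_B (nothing connected across the terminals).
Nodal analysis, taking node 2 as the 0 V reference.
Source V1 fixes V_0 = 10 V.
KCL at each unknown node (sum of currents leaving = 0; resistances in Ω):
  Node 1: (V_1 - 10)/30000 + (V_1 - 0)/9.1 + (V_1 - 0)/8.2 = 0
Collecting terms: 0.2319 × V_1 = 0.0003333  =>  V_1 = 0.001438 V
V_th = V_1 - V_2 = 0.001438 - 0 = 0.001438 V
Step 2 — R_th: zero the source — replace V1 by a short circuit (node 2 merges into node 0) — and find the resistance seen between A (node 1) and B (node 0).
Reduce the network between node 1 (A) and node 0 (B) by series/parallel combination:
  Rp1 = R1 ‖ R2 ‖ R3 (parallel, all between nodes 0 and 1) = 1/(1/30000 + 1/9.1 + 1/8.2) = 4.313 Ω
R_th = 4.313 Ω

Final answer: V_th = 0.001438 V, R_th = 4.313 Ω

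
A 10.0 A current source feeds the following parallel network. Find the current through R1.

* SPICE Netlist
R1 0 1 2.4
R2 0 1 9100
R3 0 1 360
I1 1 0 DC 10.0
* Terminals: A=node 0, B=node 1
All resistors sit directly between nodes 0 and 1, so they are in parallel and share one voltage V; the full source current 10 A splits among them.
1/R_par = 1/2.4 + 1/9100 + 1/360 = 0.4196 S  =>  R_par = 2.383 Ω
V = I × R_par = 10 × 2.383 = 23.83 V
I_R1 = V/R1 = 23.83/2.4 = 9.931 A

Final answer: 9.931 A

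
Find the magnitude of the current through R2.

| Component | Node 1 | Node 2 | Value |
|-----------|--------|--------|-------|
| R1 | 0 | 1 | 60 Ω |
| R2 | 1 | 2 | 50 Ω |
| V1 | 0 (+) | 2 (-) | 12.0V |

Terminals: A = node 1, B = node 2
Nodal analysis, taking node 2 as the 0 V reference.
Source V1 fixes V_0 = 12 V.
KCL at each unknown node (sum of currents leaving = 0; resistances in Ω):
  Node 1: (V_1 - 12)/60 + (V_1 - 0)/50 = 0
Collecting terms: 0.03667 × V_1 = 0.2  =>  V_1 = 5.455 V
I_R2 = (V_1 - V_2)/R2 = (5.455 - 0)/50 = 0.1091 A
|I_R2| = 0.1091 A

Final answer: |I_R2| = 0.1091 A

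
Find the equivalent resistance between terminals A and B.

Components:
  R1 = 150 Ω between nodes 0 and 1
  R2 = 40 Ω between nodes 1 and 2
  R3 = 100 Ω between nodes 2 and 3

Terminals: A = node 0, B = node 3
Reduce the network between node 0 (A) and node 3 (B) by series/parallel combination:
  Rs1 = R1 + R2 (series, joined only at node 1) = 150 + 40 = 190 Ω
  Rs2 = R3 + Rs1 (series, joined only at node 2) = 100 + 190 = 290 Ω
R_eq = 290 Ω

Final answer: 290 Ω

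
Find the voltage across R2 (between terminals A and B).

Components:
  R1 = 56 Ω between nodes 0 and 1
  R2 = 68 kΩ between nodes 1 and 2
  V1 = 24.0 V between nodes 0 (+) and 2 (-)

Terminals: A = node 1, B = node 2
R1 and R2 are in series across V1 (node 0 → node 1 → node 2), and the output A–B is taken across R2, so this is a voltage divider.
Series current: I = V1/(R1 + R2) = 24/(56 + 68000) = 24/68060 = 0.0003527 A
V_R2 = I × R2 = V1 × R2/(R1 + R2) = 24 × 68000/68060 = 23.98 V

Final answer: 23.98 V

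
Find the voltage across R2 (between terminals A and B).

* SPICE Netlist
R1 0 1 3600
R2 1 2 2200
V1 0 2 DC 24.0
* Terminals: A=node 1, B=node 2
R1 and R2 are in series across V1 (node 0 → node 1 → node 2), and the output A–B is taken across R2, so this is a voltage divider.
Series current: I = V1/(R1 + R2) = 24/(3600 + 2200) = 24/5800 = 0.004138 A
V_R2 = I × R2 = V1 × R2/(R1 + R2) = 24 × 2200/5800 = 9.103 V

Final answer: 9.103 V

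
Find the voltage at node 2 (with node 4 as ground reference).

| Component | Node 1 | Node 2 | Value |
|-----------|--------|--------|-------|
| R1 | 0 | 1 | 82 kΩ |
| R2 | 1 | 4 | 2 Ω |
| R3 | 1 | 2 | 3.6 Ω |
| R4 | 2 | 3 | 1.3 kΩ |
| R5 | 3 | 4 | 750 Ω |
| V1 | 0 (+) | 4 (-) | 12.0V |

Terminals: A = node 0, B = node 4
Nodal analysis, taking node 4 as the 0 V reference.
Source V1 fixes V_0 = 12 V.
KCL at each unknown node (sum of currents leaving = 0; resistances in Ω):
  Node 1: (V_1 - 12)/82000 + (V_1 - 0)/2 + (V_1 - V_2)/3.6 = 0
  Node 2: (V_2 - V_1)/3.6 + (V_2 - V_3)/1300 = 0
  Node 3: (V_3 - V_2)/1300 + (V_3 - 0)/750 = 0
Collecting terms (coefficients in siemens):
  0.7778·V_1 - 0.2778·V_2 = 0.0001463
  0.2785·V_2 - 0.2778·V_1 - 0.0007692·V_3 = 0
  0.002103·V_3 - 0.0007692·V_2 = 0
Solving these 3 simultaneous equations (Gaussian elimination) gives:
  V_1 = 0.0002924 V, V_2 = 0.0002919 V, V_3 = 0.0001068 V
The requested potential is V_2 = 0.0002919 V.

Final answer: V_2 = 0.0002919 V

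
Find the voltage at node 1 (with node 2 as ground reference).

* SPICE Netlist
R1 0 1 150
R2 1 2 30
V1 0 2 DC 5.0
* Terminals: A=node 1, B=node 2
Nodal analysis, taking node 2 as the 0 V reference.
Source V1 fixes V_0 = 5 V.
KCL at each unknown node (sum of currents leaving = 0; resistances in Ω):
  Node 1: (V_1 - 5)/150 + (V_1 - 0)/30 = 0
Collecting terms: 0.04 × V_1 = 0.03333  =>  V_1 = 0.8333 V
The requested potential is V_1 = 0.8333 V.

Final answer: V_1 = 0.8333 V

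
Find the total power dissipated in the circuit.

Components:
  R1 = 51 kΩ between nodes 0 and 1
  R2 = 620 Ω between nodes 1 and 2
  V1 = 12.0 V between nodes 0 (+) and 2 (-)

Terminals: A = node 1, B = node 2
Nodal analysis, taking node 2 as the 0 V reference.
Source V1 fixes V_0 = 12 V.
KCL at each unknown node (sum of currents leaving = 0; resistances in Ω):
  Node 1: (V_1 - 12)/51000 + (V_1 - 0)/620 = 0
Collecting terms: 0.001633 × V_1 = 0.0002353  =>  V_1 = 0.1441 V
Power in each resistor, P = (ΔV)²/R:
  P_R1 = (12 - 0.1441)²/51000 = 0.002756 W
  P_R2 = (0.1441 - 0)²/620 = 0.00003351 W
P_total = P_R1 + P_R2 = 0.00279 W

Final answer: 0.00279 W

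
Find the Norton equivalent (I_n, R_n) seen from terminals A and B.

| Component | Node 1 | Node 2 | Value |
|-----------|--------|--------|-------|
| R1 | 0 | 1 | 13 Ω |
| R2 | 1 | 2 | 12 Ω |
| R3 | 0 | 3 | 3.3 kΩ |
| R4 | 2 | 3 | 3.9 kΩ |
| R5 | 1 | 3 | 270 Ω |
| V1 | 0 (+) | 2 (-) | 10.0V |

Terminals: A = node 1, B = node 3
Find the Thévenin equivalent first; then I_n = V_th/R_th and R_n = R_th.
Step 1 — V_th is the open-circuit voltage V_A - V_B (nothing connected across the terminals).
Nodal analysis, taking node 2 as the 0 V reference.
Source V1 fixes V_0 = 10 V.
KCL at each unknown node (sum of currents leaving = 0; resistances in Ω):
  Node 1: (V_1 - 10)/13 + (V_1 - 0)/12 + (V_1 - V_3)/270 = 0
  Node 3: (V_3 - 10)/3300 + (V_3 - 0)/3900 + (V_3 - V_1)/270 = 0
Collecting terms (coefficients in siemens):
  0.164·V_1 - 0.003704·V_3 = 0.7692
  0.004263·V_3 - 0.003704·V_1 = 0.00303
Determinant D = (0.164)(0.004263) - (-0.003704)(-0.003704) = 0.0006853
V_1 = [(0.7692)(0.004263) - (-0.003704)(0.00303)]/D = 4.802 V
V_3 = [(0.164)(0.00303) - (0.7692)(-0.003704)]/D = 4.883 V
V_th = V_1 - V_3 = 4.802 - 4.883 = -0.08068 V
Step 2 — R_th: zero the source — replace V1 by a short circuit (node 2 merges into node 0) — and find the resistance seen between A (node 1) and B (node 3).
Reduce the network between node 1 (A) and node 3 (B) by series/parallel combination:
  Rp1 = R1 ‖ R2 (parallel, both between nodes 0 and 1) = 1/(1/13 + 1/12) = 6.24 Ω
  Rp2 = R3 ‖ R4 (parallel, both between nodes 0 and 3) = 1/(1/3300 + 1/3900) = 1788 Ω
  Rs1 = Rp1 + Rp2 (series, joined only at node 0) = 6.24 + 1788 = 1794 Ω
  Rp3 = R5 ‖ Rs1 (parallel, both between nodes 1 and 3) = 1/(1/270 + 1/1794) = 234.7 Ω
R_th = 234.7 Ω
I_n = V_th/R_th = -0.08068/234.7 = -0.0003438 A, and R_n = R_th = 234.7 Ω

Final answer: I_n = -0.0003438 A, R_n = 234.7 Ω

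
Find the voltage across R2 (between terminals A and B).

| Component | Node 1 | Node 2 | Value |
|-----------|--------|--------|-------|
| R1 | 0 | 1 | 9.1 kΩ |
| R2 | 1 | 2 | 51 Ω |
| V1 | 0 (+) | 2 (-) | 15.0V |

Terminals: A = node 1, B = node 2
R1 and R2 are in series across V1 (node 0 → node 1 → node 2), and the output A–B is taken across R2, so this is a voltage divider.
Series current: I = V1/(R1 + R2) = 15/(9100 + 51) = 15/9151 = 0.001639 A
V_R2 = I × R2 = V1 × R2/(R1 + R2) = 15 × 51/9151 = 0.0836 V

Final answer: 0.0836 V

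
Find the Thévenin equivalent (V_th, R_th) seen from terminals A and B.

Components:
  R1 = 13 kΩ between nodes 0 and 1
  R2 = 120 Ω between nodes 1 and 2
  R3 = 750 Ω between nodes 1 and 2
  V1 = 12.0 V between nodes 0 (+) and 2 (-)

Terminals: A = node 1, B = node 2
Step 1 — V_th is the open-circuit voltage V_A - V_B (nothing connected across the terminals).
Nodal analysis, taking node 2 as the 0 V reference.
Source V1 fixes V_0 = 12 V.
KCL at each unknown node (sum of currents leaving = 0; resistances in Ω):
  Node 1: (V_1 - 12)/13000 + (V_1 - 0)/120 + (V_1 - 0)/750 = 0
Collecting terms: 0.009744 × V_1 = 0.0009231  =>  V_1 = 0.09474 V
V_th = V_1 - V_2 = 0.09474 - 0 = 0.09474 V
Step 2 — R_th: zero the source — replace V1 by a short circuit (node 2 merges into node 0) — and find the resistance seen between A (node 1) and B (node 0).
Reduce the network between node 1 (A) and node 0 (B) by series/parallel combination:
  Rp1 = R1 ‖ R2 ‖ R3 (parallel, all between nodes 0 and 1) = 1/(1/13000 + 1/120 + 1/750) = 102.6 Ω
R_th = 102.6 Ω

Final answer: V_th = 0.09474 V, R_th = 102.6 Ω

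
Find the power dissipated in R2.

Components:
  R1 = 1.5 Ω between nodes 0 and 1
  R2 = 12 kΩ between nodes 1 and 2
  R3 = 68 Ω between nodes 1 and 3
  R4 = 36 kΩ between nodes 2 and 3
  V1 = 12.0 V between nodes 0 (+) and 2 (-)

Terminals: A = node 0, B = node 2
Nodal analysis, taking node 2 as the 0 V reference.
Source V1 fixes V_0 = 12 V.
KCL at each unknown node (sum of currents leaving = 0; resistances in Ω):
  Node 1: (V_1 - 12)/1.5 + (V_1 - 0)/12000 + (V_1 - V_3)/68 = 0
  Node 3: (V_3 - V_1)/68 + (V_3 - 0)/36000 = 0
Collecting terms (coefficients in siemens):
  0.6815·V_1 - 0.01471·V_3 = 8
  0.01473·V_3 - 0.01471·V_1 = 0
Determinant D = (0.6815)(0.01473) - (-0.01471)(-0.01471) = 0.009824
V_1 = [(8)(0.01473) - (-0.01471)(0)]/D = 12 V
V_3 = [(0.6815)(0) - (8)(-0.01471)]/D = 11.98 V
I_R2 = (V_1 - V_2)/R2 = (12 - 0)/12000 = 0.0009998 A
P_R2 = I_R2² × R2 = (0.0009998)² × 12000 = 0.012 W

Final answer: 0.012 W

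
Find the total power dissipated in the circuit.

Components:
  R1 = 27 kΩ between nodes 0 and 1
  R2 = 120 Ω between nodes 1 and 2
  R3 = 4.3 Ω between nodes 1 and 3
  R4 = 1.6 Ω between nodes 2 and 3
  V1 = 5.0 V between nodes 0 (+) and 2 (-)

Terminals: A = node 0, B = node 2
Nodal analysis, taking node 2 as the 0 V reference.
Source V1 fixes V_0 = 5 V.
KCL at each unknown node (sum of currents leaving = 0; resistances in Ω):
  Node 1: (V_1 - 5)/27000 + (V_1 - 0)/120 + (V_1 - V_3)/4.3 = 0
  Node 3: (V_3 - V_1)/4.3 + (V_3 - 0)/1.6 = 0
Collecting terms (coefficients in siemens):
  0.2409·V_1 - 0.2326·V_3 = 0.0001852
  0.8576·V_3 - 0.2326·V_1 = 0
Determinant D = (0.2409)(0.8576) - (-0.2326)(-0.2326) = 0.1525
V_1 = [(0.0001852)(0.8576) - (-0.2326)(0)]/D = 0.001041 V
V_3 = [(0.2409)(0) - (0.0001852)(-0.2326)]/D = 0.0002824 V
Power in each resistor, P = (ΔV)²/R:
  P_R1 = (5 - 0.001041)²/27000 = 0.0009255 W
  P_R2 = (0.001041 - 0)²/120 = 0.000000009034 W
  P_R3 = (0.001041 - 0.0002824)²/4.3 = 0.0000001339 W
  P_R4 = (0 - 0.0002824)²/1.6 = 0.00000004983 W
P_total = P_R1 + P_R2 + P_R3 + P_R4 = 0.0009257 W

Final answer: 0.0009257 W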